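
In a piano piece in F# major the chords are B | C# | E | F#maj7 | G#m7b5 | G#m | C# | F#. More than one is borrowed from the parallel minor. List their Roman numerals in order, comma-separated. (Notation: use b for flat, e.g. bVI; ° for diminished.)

bVII, iiø7

F# major has the diatonic set F#, G#m, A#m, B, C#, D#m, E#dim. Of the given chords, B, C#, F#maj7, G#m and F# are diatonic. E (E–G#–B) is not: scale degree 7 in F# major carries E#dim (vii°). In F# minor the chord on that degree is E, so here it functions as bVII, borrowed from the parallel minor. G#m7b5 (G#–B–D–F#) is not: scale degree 2 in F# major carries G#m (ii). In F# minor the chord on that degree is G#m7b5, so here it functions as iiø7, borrowed from the parallel minor.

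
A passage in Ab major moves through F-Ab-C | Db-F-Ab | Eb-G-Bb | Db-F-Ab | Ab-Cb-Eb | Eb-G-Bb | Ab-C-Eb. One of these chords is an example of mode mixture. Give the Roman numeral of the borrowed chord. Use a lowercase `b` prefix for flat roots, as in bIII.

i

The diatonic triads in Ab major are Ab, Bbm, Cm, Db, Eb, Fm, Gdim. F–Ab–C = Fm, Db–F–Ab = Db, Eb–G–Bb = Eb and Ab–C–Eb = Ab all belong to that set. Ab–Cb–Eb doesn't fit — on degree 1 Ab major would have Ab (I). Abm is the degree-1 chord of Ab minor, so it is the borrowed i.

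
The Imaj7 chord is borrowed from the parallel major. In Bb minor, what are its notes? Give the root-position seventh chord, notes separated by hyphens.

Bb-D-F-A

The root, Bb, is scale degree 1 — the same note in Bb minor and Bb major; only the chord quality changes. In Bb major the chord on Bb is Bb–D–F–A.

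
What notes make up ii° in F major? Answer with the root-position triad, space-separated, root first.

G Bb Db

ii° is built on scale degree 2, which is G in both F major and its parallel. Stacking thirds in F minor on G gives G–Bb–Db.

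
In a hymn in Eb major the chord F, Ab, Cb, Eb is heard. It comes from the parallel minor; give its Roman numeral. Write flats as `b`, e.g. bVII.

iiø7

The root F is the diatonic 2nd degree of Eb major; the borrowing shows in the chord quality. The diatonic chord on degree 2 would be Fm (ii), but F–Ab–Cb–Eb is the half-diminished-seventh chord from Eb minor. As a borrowed chord it is labeled iiø7.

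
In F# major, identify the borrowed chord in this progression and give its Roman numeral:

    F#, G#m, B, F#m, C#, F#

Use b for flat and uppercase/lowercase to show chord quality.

In F# major the diatonic chords are F#, G#m, A#m, B, C#, D#m, E#dim. F#, G#m, B and C# all belong to that set. F#m (F#–A–C#) doesn't fit — on degree 1 F# major would have F# (I). F#m is the degree-1 chord of F# minor, so it is the borrowed i.

i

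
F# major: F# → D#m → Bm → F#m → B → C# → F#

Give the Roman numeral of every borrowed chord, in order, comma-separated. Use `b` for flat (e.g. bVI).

The diatonic triads in F# major are F#, G#m, A#m, B, C#, D#m, E#dim. F#, D#m, B and C# all belong to that set. Bm (B–D–F#) doesn't fit — on degree 4 F# major would have B (IV). Bm is the degree-4 chord of F# minor, so it is the borrowed iv. F#m (F#–A–C#) doesn't fit — on degree 1 F# major would have F# (I). F#m is the degree-1 chord of F# minor, so it is the borrowed i.

iv, i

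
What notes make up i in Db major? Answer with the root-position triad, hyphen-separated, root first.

i is built on scale degree 1, which is Db in both Db major and its parallel. Stacking thirds in Db minor on Db gives Db–Fb–Ab.

Db-Fb-Ab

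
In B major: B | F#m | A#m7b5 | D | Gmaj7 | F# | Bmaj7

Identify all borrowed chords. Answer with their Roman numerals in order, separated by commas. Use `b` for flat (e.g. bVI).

The diatonic triads in B major are B, C#m, D#m, E, F#, G#m, A#dim. B, A#m7b5, F# and Bmaj7 are all diatonic. F#m (F#–A–C#) doesn't fit — on degree 5 B major would have F# (V). F#m is the degree-5 chord of B minor, so it is the borrowed v. But D (D–F#–A) is foreign: the diatonic iii on degree 3 is D#m, whereas D comes from B minor. It is labeled bIII. Gmaj7 (G–B–D–F#) doesn't fit — on degree 6 B major would have G#m (vi). Gmaj7 is the degree-6 chord of B minor, so it is the borrowed bVImaj7.

v, bIII, bVImaj7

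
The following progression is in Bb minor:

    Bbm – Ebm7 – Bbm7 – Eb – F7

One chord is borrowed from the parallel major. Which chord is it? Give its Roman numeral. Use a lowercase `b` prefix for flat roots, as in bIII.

IV

Bb minor has the diatonic set Bbm, Cdim, Db, Ebm, F, Gb, Ab (with V from harmonic minor). Of the given chords, Bbm, Ebm7, Bbm7 and F7 are diatonic. Eb (Eb–G–Bb) doesn't fit — on degree 4 Bb minor would have Ebm (iv). Eb is the degree-4 chord of Bb major, so it is the borrowed IV.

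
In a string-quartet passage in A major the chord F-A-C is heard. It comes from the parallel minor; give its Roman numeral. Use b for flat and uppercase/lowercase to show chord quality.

In A major scale degree 6 is F#; F is its lowered form, from A minor. F–A–C is a major chord — the form found in A minor, not the diatonic vi (F#m). Borrowed into A major it is written bVI.

bVI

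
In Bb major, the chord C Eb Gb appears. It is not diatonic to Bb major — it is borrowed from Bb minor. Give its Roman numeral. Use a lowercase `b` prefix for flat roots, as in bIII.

ii°

C is scale degree 2 in Bb major. C–Eb–Gb is a diminished chord — the form found in Bb minor, not the diatonic ii (Cm). Borrowed into Bb major it is written ii°.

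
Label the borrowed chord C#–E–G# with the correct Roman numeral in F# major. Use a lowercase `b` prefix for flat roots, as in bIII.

C# is scale degree 5 in F# major. The diatonic chord on degree 5 would be C# (V), but C#–E–G# is the minor chord from F# minor. As a borrowed chord it is labeled v.

v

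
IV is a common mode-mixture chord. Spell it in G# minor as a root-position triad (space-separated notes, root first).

IV is built on scale degree 4, which is C# in both G# minor and its parallel. In G# major the chord on C# is C#–E#–G#.

C# E# G#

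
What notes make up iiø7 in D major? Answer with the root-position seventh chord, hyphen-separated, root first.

E-G-Bb-D

iiø7 is built on scale degree 2, which is E in both D major and its parallel. Building the half-diminished-seventh chord from the parallel minor on E: E–G–Bb–D.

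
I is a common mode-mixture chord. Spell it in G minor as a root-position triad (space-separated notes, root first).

I is built on scale degree 1, which is G in both G minor and its parallel. Building the major chord from the parallel major on G: G–B–D.

G B D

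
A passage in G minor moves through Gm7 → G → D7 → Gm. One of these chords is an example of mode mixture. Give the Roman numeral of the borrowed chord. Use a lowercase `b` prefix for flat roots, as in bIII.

In G minor (with V from harmonic minor) the diatonic chords are Gm, Adim, Bb, Cm, D, Eb, F. Gm7, D7 and Gm are all diatonic. G (G–B–D) doesn't fit — on degree 1 G minor would have Gm (i). G is the degree-1 chord of G major, so it is the borrowed I.

I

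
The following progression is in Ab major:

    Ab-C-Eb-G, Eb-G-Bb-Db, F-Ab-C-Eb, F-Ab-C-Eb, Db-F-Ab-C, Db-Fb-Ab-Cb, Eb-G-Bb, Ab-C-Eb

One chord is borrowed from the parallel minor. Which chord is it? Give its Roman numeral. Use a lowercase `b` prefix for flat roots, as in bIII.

The diatonic triads in Ab major are Ab, Bbm, Cm, Db, Eb, Fm, Gdim. Ab–C–Eb–G = Abmaj7, Eb–G–Bb–Db = Eb7, F–Ab–C–Eb = Fm7, Db–F–Ab–C = Dbmaj7, Eb–G–Bb = Eb and Ab–C–Eb = Ab all belong to that set. Db–Fb–Ab–Cb doesn't fit — on degree 4 Ab major would have Db (IV). Dbm7 is the degree-4 chord of Ab minor, so it is the borrowed iv7.

iv7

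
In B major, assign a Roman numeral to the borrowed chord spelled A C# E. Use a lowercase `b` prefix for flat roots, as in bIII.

bVII

In B major scale degree 7 is A#; A is its lowered form, from B minor. A–C#–E is a major chord — the form found in B minor, not the diatonic vii° (A#dim). Borrowed into B major it is written bVII.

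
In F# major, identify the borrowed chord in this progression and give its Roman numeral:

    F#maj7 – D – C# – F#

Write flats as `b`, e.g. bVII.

bVI

In F# major the diatonic chords are F#, G#m, A#m, B, C#, D#m, E#dim. Of the given chords, F#maj7, C# and F# are diatonic. D (D–F#–A) doesn't fit — on degree 6 F# major would have D#m (vi). D is the degree-6 chord of F# minor, so it is the borrowed bVI.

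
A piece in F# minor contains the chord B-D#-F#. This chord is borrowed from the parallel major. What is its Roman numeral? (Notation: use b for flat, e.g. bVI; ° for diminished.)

IV

The root B is the diatonic 4th degree of F# minor; the borrowing shows in the chord quality. The diatonic chord on degree 4 would be Bm (iv), but B–D#–F# is the major chord from F# major. As a borrowed chord it is labeled IV.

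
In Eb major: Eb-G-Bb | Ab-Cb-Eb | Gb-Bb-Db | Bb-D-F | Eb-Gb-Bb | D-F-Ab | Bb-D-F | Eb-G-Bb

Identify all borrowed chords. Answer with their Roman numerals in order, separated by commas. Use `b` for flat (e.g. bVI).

The diatonic triads in Eb major are Eb, Fm, Gm, Ab, Bb, Cm, Ddim. Of the given chords, Eb–G–Bb = Eb, Bb–D–F = Bb and D–F–Ab = Ddim are diatonic. But Ab–Cb–Eb is foreign: the diatonic IV on degree 4 is Ab, whereas Abm comes from Eb minor. It is labeled iv. But Gb–Bb–Db is foreign: the diatonic iii on degree 3 is Gm, whereas Gb comes from Eb minor. It is labeled bIII. But Eb–Gb–Bb is foreign: the diatonic I on degree 1 is Eb, whereas Ebm comes from Eb minor. It is labeled i.

iv, bIII, i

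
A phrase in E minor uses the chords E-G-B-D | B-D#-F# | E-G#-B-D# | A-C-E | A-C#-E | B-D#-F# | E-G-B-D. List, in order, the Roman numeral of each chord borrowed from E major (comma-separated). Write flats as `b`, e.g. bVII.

In E minor (with V from harmonic minor) the diatonic chords are Em, F#dim, G, Am, B, C, D. Of the given chords, E–G–B–D = Em7, B–D#–F# = B and A–C–E = Am are diatonic. E–G#–B–D# doesn't fit — on degree 1 E minor would have Em (i). Emaj7 is the degree-1 chord of E major, so it is the borrowed Imaj7. A–C#–E is not: scale degree 4 in E minor carries Am (iv). In E major the chord on that degree is A, so here it functions as IV, borrowed from the parallel major.

Imaj7, IV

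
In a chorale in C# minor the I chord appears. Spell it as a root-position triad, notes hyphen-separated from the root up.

C#-E#-G#

I is built on scale degree 1, which is C# in both C# minor and its parallel. Stacking thirds in C# major on C# gives C#–E#–G#.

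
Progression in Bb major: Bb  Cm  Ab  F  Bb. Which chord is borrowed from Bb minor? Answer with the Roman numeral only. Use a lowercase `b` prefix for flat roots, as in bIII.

bVII

In Bb major the diatonic chords are Bb, Cm, Dm, Eb, F, Gm, Adim. Bb, Cm and F are all diatonic. Ab (Ab–C–Eb) is not: scale degree 7 in Bb major carries Adim (vii°). In Bb minor the chord on that degree is Ab, so here it functions as bVII, borrowed from the parallel minor.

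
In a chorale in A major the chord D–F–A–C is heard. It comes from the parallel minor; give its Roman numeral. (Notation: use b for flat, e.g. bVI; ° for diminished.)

D is scale degree 4 in A major. Diatonically A major has D (IV) on that degree; D–F–A–C is instead the minor-seventh chord native to A minor, so it takes the label iv7.

iv7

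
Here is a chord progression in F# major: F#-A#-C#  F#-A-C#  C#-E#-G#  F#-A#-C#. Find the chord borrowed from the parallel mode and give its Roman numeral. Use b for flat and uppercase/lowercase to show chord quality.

The diatonic triads in F# major are F#, G#m, A#m, B, C#, D#m, E#dim. F#–A#–C# = F# and C#–E#–G# = C# are both diatonic. But F#–A–C# is foreign: the diatonic I on degree 1 is F#, whereas F#m comes from F# minor. It is labeled i.

i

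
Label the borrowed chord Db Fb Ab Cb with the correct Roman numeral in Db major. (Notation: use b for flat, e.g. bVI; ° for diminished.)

The root Db is the diatonic 1st degree of Db major; the borrowing shows in the chord quality. Diatonically Db major has Db (I) on that degree; Db–Fb–Ab–Cb is instead the minor-seventh chord native to Db minor, so it takes the label i7.

i7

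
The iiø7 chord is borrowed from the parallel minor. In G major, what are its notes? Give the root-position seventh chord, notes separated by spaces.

A C Eb G

iiø7 is built on scale degree 2, which is A in both G major and its parallel. Stacking thirds in G minor on A gives A–C–Eb–G.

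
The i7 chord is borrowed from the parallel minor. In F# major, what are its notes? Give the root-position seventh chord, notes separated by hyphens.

F#-A-C#-E

i7 is built on scale degree 1, which is F# in both F# major and its parallel. Building the minor-seventh chord from the parallel minor on F#: F#–A–C#–E.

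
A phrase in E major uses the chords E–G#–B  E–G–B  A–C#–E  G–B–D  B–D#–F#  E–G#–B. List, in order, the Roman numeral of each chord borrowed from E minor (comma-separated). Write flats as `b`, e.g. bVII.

The diatonic triads in E major are E, F#m, G#m, A, B, C#m, D#dim. E–G#–B = E, A–C#–E = A and B–D#–F# = B all belong to that set. E–G–B is not: scale degree 1 in E major carries E (I). In E minor the chord on that degree is Em, so here it functions as i, borrowed from the parallel minor. But G–B–D is foreign: the diatonic iii on degree 3 is G#m, whereas G comes from E minor. It is labeled bIII.

i, bIII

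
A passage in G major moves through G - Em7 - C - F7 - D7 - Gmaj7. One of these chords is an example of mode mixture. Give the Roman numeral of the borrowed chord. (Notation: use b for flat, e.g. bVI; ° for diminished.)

The diatonic triads in G major are G, Am, Bm, C, D, Em, F#dim. G, Em7, C, D7 and Gmaj7 are all diatonic. F7 (F–A–C–Eb) is not: scale degree 7 in G major carries F#dim (vii°). In G minor the chord on that degree is F7, so here it functions as bVII7, borrowed from the parallel minor.

bVII7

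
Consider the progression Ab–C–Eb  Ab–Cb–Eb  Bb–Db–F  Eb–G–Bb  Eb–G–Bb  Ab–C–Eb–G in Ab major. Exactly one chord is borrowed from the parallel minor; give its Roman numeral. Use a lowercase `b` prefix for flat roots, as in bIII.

i

In Ab major the diatonic chords are Ab, Bbm, Cm, Db, Eb, Fm, Gdim. Ab–C–Eb = Ab, Bb–Db–F = Bbm, Eb–G–Bb = Eb and Ab–C–Eb–G = Abmaj7 all belong to that set. Ab–Cb–Eb doesn't fit — on degree 1 Ab major would have Ab (I). Abm is the degree-1 chord of Ab minor, so it is the borrowed i.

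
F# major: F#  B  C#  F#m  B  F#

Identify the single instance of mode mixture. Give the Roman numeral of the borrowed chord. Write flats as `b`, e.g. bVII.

i

In F# major the diatonic chords are F#, G#m, A#m, B, C#, D#m, E#dim. F#, B and C# are all diatonic. F#m (F#–A–C#) is not: scale degree 1 in F# major carries F# (I). In F# minor the chord on that degree is F#m, so here it functions as i, borrowed from the parallel minor.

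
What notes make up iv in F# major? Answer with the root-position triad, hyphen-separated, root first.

iv is built on scale degree 4, which is B in both F# major and its parallel. In F# minor the chord on B is B–D–F#.

B-D-F#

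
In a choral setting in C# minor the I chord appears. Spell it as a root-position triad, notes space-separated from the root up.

C# E# G#

The root, C#, is scale degree 1 — the same note in C# minor and C# major; only the chord quality changes. Stacking thirds in C# major on C# gives C#–E#–G#.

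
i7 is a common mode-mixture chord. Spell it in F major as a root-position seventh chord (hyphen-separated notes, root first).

F-Ab-C-Eb

The root, F, is scale degree 1 — the same note in F major and F minor; only the chord quality changes. Stacking thirds in F minor on F gives F–Ab–C–Eb.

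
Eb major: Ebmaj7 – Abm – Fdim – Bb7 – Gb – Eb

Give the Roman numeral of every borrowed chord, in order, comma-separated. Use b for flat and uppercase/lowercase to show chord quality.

In Eb major the diatonic chords are Eb, Fm, Gm, Ab, Bb, Cm, Ddim. Of the given chords, Ebmaj7, Bb7 and Eb are diatonic. Abm (Ab–Cb–Eb) doesn't fit — on degree 4 Eb major would have Ab (IV). Abm is the degree-4 chord of Eb minor, so it is the borrowed iv. Fdim (F–Ab–Cb) is not: scale degree 2 in Eb major carries Fm (ii). In Eb minor the chord on that degree is Fdim, so here it functions as ii°, borrowed from the parallel minor. But Gb (Gb–Bb–Db) is foreign: the diatonic iii on degree 3 is Gm, whereas Gb comes from Eb minor. It is labeled bIII.

iv, ii°, bIII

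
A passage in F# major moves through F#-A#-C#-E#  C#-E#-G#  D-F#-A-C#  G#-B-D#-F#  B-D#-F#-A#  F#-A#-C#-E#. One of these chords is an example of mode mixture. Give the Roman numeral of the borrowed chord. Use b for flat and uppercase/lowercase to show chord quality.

In F# major the diatonic chords are F#, G#m, A#m, B, C#, D#m, E#dim. F#–A#–C#–E# = F#maj7, C#–E#–G# = C#, G#–B–D#–F# = G#m7 and B–D#–F#–A# = Bmaj7 all belong to that set. D–F#–A–C# is not: scale degree 6 in F# major carries D#m (vi). In F# minor the chord on that degree is Dmaj7, so here it functions as bVImaj7, borrowed from the parallel minor.

bVImaj7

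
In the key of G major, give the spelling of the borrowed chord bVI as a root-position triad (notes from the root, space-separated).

Eb G Bb

Scale degree 6 in G major is E. bVI uses the lowered form, Eb, taken from G minor. In G minor the chord on Eb is Eb–G–Bb.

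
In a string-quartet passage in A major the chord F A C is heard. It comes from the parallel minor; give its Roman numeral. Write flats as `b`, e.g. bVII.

bVI

F is the lowered form of scale degree 6 in A major (the diatonic degree 6 is F#). F–A–C is a major chord — the form found in A minor, not the diatonic vi (F#m). Borrowed into A major it is written bVI.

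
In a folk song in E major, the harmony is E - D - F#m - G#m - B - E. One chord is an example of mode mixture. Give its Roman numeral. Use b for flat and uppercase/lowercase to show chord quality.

E major has the diatonic set E, F#m, G#m, A, B, C#m, D#dim. Of the given chords, E, F#m, G#m and B are diatonic. D (D–F#–A) doesn't fit — on degree 7 E major would have D#dim (vii°). D is the degree-7 chord of E minor, so it is the borrowed bVII.

bVII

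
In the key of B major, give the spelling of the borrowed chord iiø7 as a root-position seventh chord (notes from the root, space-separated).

iiø7 is built on scale degree 2, which is C# in both B major and its parallel. Stacking thirds in B minor on C# gives C#–E–G–B.

C# E G B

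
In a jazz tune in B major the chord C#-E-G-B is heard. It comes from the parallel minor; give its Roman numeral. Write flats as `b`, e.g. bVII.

The root C# is the diatonic 2nd degree of B major; the borrowing shows in the chord quality. The diatonic chord on degree 2 would be C#m (ii), but C#–E–G–B is the half-diminished-seventh chord from B minor. As a borrowed chord it is labeled iiø7.

iiø7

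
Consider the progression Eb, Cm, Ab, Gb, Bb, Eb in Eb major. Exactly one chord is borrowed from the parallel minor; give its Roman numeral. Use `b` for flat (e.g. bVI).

The diatonic triads in Eb major are Eb, Fm, Gm, Ab, Bb, Cm, Ddim. Of the given chords, Eb, Cm, Ab and Bb are diatonic. Gb (Gb–Bb–Db) is not: scale degree 3 in Eb major carries Gm (iii). In Eb minor the chord on that degree is Gb, so here it functions as bIII, borrowed from the parallel minor.

bIII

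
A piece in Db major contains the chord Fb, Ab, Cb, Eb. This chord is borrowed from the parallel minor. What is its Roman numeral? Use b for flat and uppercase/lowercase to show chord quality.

bIIImaj7

The root Fb is the lowered 3rd scale degree — diatonically Db major has F there. The diatonic chord on degree 3 would be Fm (iii), but Fb–Ab–Cb–Eb is the major-seventh chord from Db minor. As a borrowed chord it is labeled bIIImaj7.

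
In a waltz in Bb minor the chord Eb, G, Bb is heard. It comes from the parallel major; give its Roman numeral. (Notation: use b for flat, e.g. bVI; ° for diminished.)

Eb is scale degree 4 in Bb minor. The diatonic chord on degree 4 would be Ebm (iv), but Eb–G–Bb is the major chord from Bb major. As a borrowed chord it is labeled IV.

IV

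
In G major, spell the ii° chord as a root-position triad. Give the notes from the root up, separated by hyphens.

A-C-Eb

ii° is built on scale degree 2, which is A in both G major and its parallel. In G minor the chord on A is A–C–Eb.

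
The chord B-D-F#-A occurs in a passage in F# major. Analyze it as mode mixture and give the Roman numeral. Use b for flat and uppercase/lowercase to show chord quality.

iv7

B is scale degree 4 in F# major. Diatonically F# major has B (IV) on that degree; B–D–F#–A is instead the minor-seventh chord native to F# minor, so it takes the label iv7.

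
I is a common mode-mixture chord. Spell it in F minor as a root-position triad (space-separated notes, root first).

I is built on scale degree 1, which is F in both F minor and its parallel. In F major the chord on F is F–A–C.

F A C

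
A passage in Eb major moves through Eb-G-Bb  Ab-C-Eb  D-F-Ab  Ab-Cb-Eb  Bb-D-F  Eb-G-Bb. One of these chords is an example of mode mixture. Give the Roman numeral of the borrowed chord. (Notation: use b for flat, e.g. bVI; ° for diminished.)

In Eb major the diatonic chords are Eb, Fm, Gm, Ab, Bb, Cm, Ddim. Of the given chords, Eb–G–Bb = Eb, Ab–C–Eb = Ab, D–F–Ab = Ddim and Bb–D–F = Bb are diatonic. Ab–Cb–Eb is not: scale degree 4 in Eb major carries Ab (IV). In Eb minor the chord on that degree is Abm, so here it functions as iv, borrowed from the parallel minor.

iv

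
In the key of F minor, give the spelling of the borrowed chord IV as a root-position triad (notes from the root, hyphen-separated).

The root, Bb, is scale degree 4 — the same note in F minor and F major; only the chord quality changes. In F major the chord on Bb is Bb–D–F.

Bb-D-F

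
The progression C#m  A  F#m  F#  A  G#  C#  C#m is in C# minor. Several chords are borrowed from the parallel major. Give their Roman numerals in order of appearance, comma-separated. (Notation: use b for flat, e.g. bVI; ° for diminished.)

The diatonic triads in C# minor (with V from harmonic minor) are C#m, D#dim, E, F#m, G#, A, B. Of the given chords, C#m, A, F#m and G# are diatonic. F# (F#–A#–C#) doesn't fit — on degree 4 C# minor would have F#m (iv). F# is the degree-4 chord of C# major, so it is the borrowed IV. C# (C#–E#–G#) doesn't fit — on degree 1 C# minor would have C#m (i). C# is the degree-1 chord of C# major, so it is the borrowed I.

IV, I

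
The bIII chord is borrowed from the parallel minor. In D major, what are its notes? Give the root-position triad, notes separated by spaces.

The root of bIII is the lowered 3rd degree: F# becomes F. Stacking thirds in D minor on F gives F–A–C.

F A C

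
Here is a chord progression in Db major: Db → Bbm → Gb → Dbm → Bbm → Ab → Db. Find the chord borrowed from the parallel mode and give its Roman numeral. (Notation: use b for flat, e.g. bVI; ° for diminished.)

Db major has the diatonic set Db, Ebm, Fm, Gb, Ab, Bbm, Cdim. Of the given chords, Db, Bbm, Gb and Ab are diatonic. Dbm (Db–Fb–Ab) doesn't fit — on degree 1 Db major would have Db (I). Dbm is the degree-1 chord of Db minor, so it is the borrowed i.

i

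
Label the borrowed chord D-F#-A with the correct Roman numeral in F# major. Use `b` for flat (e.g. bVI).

bVI

In F# major scale degree 6 is D#; D is its lowered form, from F# minor. D–F#–A is a major chord — the form found in F# minor, not the diatonic vi (D#m). Borrowed into F# major it is written bVI.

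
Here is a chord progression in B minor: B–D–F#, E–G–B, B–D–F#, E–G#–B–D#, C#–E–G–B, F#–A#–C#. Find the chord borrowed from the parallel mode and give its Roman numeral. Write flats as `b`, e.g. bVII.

The diatonic triads in B minor (with V from harmonic minor) are Bm, C#dim, D, Em, F#, G, A. B–D–F# = Bm, E–G–B = Em, C#–E–G–B = C#m7b5 and F#–A#–C# = F# all belong to that set. E–G#–B–D# is not: scale degree 4 in B minor carries Em (iv). In B major the chord on that degree is Emaj7, so here it functions as IVmaj7, borrowed from the parallel major.

IVmaj7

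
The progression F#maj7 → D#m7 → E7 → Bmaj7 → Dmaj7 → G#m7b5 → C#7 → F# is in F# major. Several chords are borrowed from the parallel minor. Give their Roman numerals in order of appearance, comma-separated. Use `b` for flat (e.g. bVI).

In F# major the diatonic chords are F#, G#m, A#m, B, C#, D#m, E#dim. Of the given chords, F#maj7, D#m7, Bmaj7, C#7 and F# are diatonic. E7 (E–G#–B–D) doesn't fit — on degree 7 F# major would have E#dim (vii°). E7 is the degree-7 chord of F# minor, so it is the borrowed bVII7. But Dmaj7 (D–F#–A–C#) is foreign: the diatonic vi on degree 6 is D#m, whereas Dmaj7 comes from F# minor. It is labeled bVImaj7. But G#m7b5 (G#–B–D–F#) is foreign: the diatonic ii on degree 2 is G#m, whereas G#m7b5 comes from F# minor. It is labeled iiø7.

bVII7, bVImaj7, iiø7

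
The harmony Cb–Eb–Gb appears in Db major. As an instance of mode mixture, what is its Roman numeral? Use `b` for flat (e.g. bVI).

In Db major scale degree 7 is C; Cb is its lowered form, from Db minor. Cb–Eb–Gb is a major chord — the form found in Db minor, not the diatonic vii° (Cdim). Borrowed into Db major it is written bVII.

bVII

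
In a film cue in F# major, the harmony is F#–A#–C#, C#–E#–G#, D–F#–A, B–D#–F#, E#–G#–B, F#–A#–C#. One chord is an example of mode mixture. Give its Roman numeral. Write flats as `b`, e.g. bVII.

bVI

F# major has the diatonic set F#, G#m, A#m, B, C#, D#m, E#dim. Of the given chords, F#–A#–C# = F#, C#–E#–G# = C#, B–D#–F# = B and E#–G#–B = E#dim are diatonic. But D–F#–A is foreign: the diatonic vi on degree 6 is D#m, whereas D comes from F# minor. It is labeled bVI.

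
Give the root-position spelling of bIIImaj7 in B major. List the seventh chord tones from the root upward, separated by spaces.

D F# A C#

The root of bIIImaj7 is the lowered 3rd degree: D# becomes D. Building the major-seventh chord from the parallel minor on D: D–F#–A–C#.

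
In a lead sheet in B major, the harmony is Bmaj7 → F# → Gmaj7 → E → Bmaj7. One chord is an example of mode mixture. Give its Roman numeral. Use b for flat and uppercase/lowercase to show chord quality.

The diatonic triads in B major are B, C#m, D#m, E, F#, G#m, A#dim. Of the given chords, Bmaj7, F# and E are diatonic. Gmaj7 (G–B–D–F#) is not: scale degree 6 in B major carries G#m (vi). In B minor the chord on that degree is Gmaj7, so here it functions as bVImaj7, borrowed from the parallel minor.

bVImaj7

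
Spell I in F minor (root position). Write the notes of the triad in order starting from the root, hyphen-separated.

I is built on scale degree 1, which is F in both F minor and its parallel. Stacking thirds in F major on F gives F–A–C.

F-A-C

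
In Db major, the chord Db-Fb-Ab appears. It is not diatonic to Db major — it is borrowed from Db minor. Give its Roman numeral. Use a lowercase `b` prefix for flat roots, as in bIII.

Db is scale degree 1 in Db major. Db–Fb–Ab is a minor chord — the form found in Db minor, not the diatonic I (Db). Borrowed into Db major it is written i.

i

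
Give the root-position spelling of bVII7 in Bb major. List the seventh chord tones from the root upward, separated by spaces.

Ab C Eb Gb

bVII7 is built on the lowered scale degree 7. In Bb major degree 7 is A; lowered it becomes Ab. Stacking thirds in Bb minor on Ab gives Ab–C–Eb–Gb.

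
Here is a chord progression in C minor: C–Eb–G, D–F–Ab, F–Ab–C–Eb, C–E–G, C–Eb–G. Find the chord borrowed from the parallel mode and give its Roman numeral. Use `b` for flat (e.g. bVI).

In C minor (with V from harmonic minor) the diatonic chords are Cm, Ddim, Eb, Fm, G, Ab, Bb. C–Eb–G = Cm, D–F–Ab = Ddim and F–Ab–C–Eb = Fm7 are all diatonic. C–E–G is not: scale degree 1 in C minor carries Cm (i). In C major the chord on that degree is C, so here it functions as I, borrowed from the parallel major.

I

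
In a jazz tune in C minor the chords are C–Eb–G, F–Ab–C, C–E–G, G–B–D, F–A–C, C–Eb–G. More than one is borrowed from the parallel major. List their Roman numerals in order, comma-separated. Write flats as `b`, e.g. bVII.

I, IV

In C minor (with V from harmonic minor) the diatonic chords are Cm, Ddim, Eb, Fm, G, Ab, Bb. C–Eb–G = Cm, F–Ab–C = Fm and G–B–D = G are all diatonic. But C–E–G is foreign: the diatonic i on degree 1 is Cm, whereas C comes from C major. It is labeled I. F–A–C doesn't fit — on degree 4 C minor would have Fm (iv). F is the degree-4 chord of C major, so it is the borrowed IV.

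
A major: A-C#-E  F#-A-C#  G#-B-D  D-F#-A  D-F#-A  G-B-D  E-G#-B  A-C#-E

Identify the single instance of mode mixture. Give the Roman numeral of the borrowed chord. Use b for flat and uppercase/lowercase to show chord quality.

A major has the diatonic set A, Bm, C#m, D, E, F#m, G#dim. A–C#–E = A, F#–A–C# = F#m, G#–B–D = G#dim, D–F#–A = D and E–G#–B = E are all diatonic. G–B–D doesn't fit — on degree 7 A major would have G#dim (vii°). G is the degree-7 chord of A minor, so it is the borrowed bVII.

bVII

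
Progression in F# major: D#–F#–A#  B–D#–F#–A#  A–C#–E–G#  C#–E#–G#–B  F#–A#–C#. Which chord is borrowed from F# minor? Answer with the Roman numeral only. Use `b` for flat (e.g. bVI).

bIIImaj7

In F# major the diatonic chords are F#, G#m, A#m, B, C#, D#m, E#dim. D#–F#–A# = D#m, B–D#–F#–A# = Bmaj7, C#–E#–G#–B = C#7 and F#–A#–C# = F# all belong to that set. A–C#–E–G# doesn't fit — on degree 3 F# major would have A#m (iii). Amaj7 is the degree-3 chord of F# minor, so it is the borrowed bIIImaj7.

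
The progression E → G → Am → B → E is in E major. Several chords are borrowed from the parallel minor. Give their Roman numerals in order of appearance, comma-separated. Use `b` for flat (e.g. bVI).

E major has the diatonic set E, F#m, G#m, A, B, C#m, D#dim. Of the given chords, E and B are diatonic. G (G–B–D) doesn't fit — on degree 3 E major would have G#m (iii). G is the degree-3 chord of E minor, so it is the borrowed bIII. Am (A–C–E) doesn't fit — on degree 4 E major would have A (IV). Am is the degree-4 chord of E minor, so it is the borrowed iv.

bIII, iv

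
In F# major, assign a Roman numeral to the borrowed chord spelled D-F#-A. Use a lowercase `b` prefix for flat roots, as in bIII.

The root D is the lowered 6th scale degree — diatonically F# major has D# there. D–F#–A is a major chord — the form found in F# minor, not the diatonic vi (D#m). Borrowed into F# major it is written bVI.

bVI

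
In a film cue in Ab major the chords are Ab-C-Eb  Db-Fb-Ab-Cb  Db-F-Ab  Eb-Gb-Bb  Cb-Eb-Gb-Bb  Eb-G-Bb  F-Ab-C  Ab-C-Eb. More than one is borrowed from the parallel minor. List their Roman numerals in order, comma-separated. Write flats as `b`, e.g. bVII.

iv7, v, bIIImaj7

The diatonic triads in Ab major are Ab, Bbm, Cm, Db, Eb, Fm, Gdim. Ab–C–Eb = Ab, Db–F–Ab = Db, Eb–G–Bb = Eb and F–Ab–C = Fm all belong to that set. Db–Fb–Ab–Cb is not: scale degree 4 in Ab major carries Db (IV). In Ab minor the chord on that degree is Dbm7, so here it functions as iv7, borrowed from the parallel minor. Eb–Gb–Bb doesn't fit — on degree 5 Ab major would have Eb (V). Ebm is the degree-5 chord of Ab minor, so it is the borrowed v. Cb–Eb–Gb–Bb is not: scale degree 3 in Ab major carries Cm (iii). In Ab minor the chord on that degree is Cbmaj7, so here it functions as bIIImaj7, borrowed from the parallel minor.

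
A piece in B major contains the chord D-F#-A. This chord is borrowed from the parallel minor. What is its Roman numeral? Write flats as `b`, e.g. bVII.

The root D is the lowered 3rd scale degree — diatonically B major has D# there. Diatonically B major has D#m (iii) on that degree; D–F#–A is instead the major chord native to B minor, so it takes the label bIII.

bIII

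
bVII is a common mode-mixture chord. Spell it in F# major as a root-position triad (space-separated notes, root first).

E G# B

Scale degree 7 in F# major is E#. bVII uses the lowered form, E, taken from F# minor. Stacking thirds in F# minor on E gives E–G#–B.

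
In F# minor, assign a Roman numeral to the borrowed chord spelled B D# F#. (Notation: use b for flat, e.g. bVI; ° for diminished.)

The root B is the diatonic 4th degree of F# minor; the borrowing shows in the chord quality. B–D#–F# is a major chord — the form found in F# major, not the diatonic iv (Bm). Borrowed into F# minor it is written IV.

IV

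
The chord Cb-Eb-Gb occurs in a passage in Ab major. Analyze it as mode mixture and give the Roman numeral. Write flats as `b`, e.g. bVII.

bIII

Cb is the lowered form of scale degree 3 in Ab major (the diatonic degree 3 is C). The diatonic chord on degree 3 would be Cm (iii), but Cb–Eb–Gb is the major chord from Ab minor. As a borrowed chord it is labeled bIII.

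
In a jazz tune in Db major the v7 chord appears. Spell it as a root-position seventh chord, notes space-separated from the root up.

Ab Cb Eb Gb

v7 is built on scale degree 5, which is Ab in both Db major and its parallel. Building the minor-seventh chord from the parallel minor on Ab: Ab–Cb–Eb–Gb.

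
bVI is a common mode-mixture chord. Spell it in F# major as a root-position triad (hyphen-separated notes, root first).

The root of bVI is the lowered 6th degree: D# becomes D. Stacking thirds in F# minor on D gives D–F#–A.

D-F#-A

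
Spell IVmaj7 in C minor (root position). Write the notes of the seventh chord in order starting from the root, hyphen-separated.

IVmaj7 is built on scale degree 4, which is F in both C minor and its parallel. Stacking thirds in C major on F gives F–A–C–E.

F-A-C-E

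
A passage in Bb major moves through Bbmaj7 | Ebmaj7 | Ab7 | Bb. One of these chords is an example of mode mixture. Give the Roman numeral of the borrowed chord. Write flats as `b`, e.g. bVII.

The diatonic triads in Bb major are Bb, Cm, Dm, Eb, F, Gm, Adim. Of the given chords, Bbmaj7, Ebmaj7 and Bb are diatonic. Ab7 (Ab–C–Eb–Gb) is not: scale degree 7 in Bb major carries Adim (vii°). In Bb minor the chord on that degree is Ab7, so here it functions as bVII7, borrowed from the parallel minor.

bVII7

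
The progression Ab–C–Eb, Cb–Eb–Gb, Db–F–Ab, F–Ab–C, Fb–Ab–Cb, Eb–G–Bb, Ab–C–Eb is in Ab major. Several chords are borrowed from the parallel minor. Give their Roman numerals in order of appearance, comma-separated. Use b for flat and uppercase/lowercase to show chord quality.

In Ab major the diatonic chords are Ab, Bbm, Cm, Db, Eb, Fm, Gdim. Ab–C–Eb = Ab, Db–F–Ab = Db, F–Ab–C = Fm and Eb–G–Bb = Eb are all diatonic. But Cb–Eb–Gb is foreign: the diatonic iii on degree 3 is Cm, whereas Cb comes from Ab minor. It is labeled bIII. But Fb–Ab–Cb is foreign: the diatonic vi on degree 6 is Fm, whereas Fb comes from Ab minor. It is labeled bVI.

bIII, bVI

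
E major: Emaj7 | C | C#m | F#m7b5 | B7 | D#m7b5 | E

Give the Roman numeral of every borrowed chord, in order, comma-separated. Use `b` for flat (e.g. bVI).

E major has the diatonic set E, F#m, G#m, A, B, C#m, D#dim. Emaj7, C#m, B7, D#m7b5 and E all belong to that set. C (C–E–G) doesn't fit — on degree 6 E major would have C#m (vi). C is the degree-6 chord of E minor, so it is the borrowed bVI. F#m7b5 (F#–A–C–E) doesn't fit — on degree 2 E major would have F#m (ii). F#m7b5 is the degree-2 chord of E minor, so it is the borrowed iiø7.

bVI, iiø7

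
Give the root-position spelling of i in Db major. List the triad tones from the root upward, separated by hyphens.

i is built on scale degree 1, which is Db in both Db major and its parallel. Building the minor chord from the parallel minor on Db: Db–Fb–Ab.

Db-Fb-Ab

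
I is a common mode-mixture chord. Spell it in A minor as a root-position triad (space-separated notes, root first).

I is built on scale degree 1, which is A in both A minor and its parallel. In A major the chord on A is A–C#–E.

A C# E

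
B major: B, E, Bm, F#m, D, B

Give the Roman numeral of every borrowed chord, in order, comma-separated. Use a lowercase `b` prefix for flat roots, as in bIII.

i, v, bIII

In B major the diatonic chords are B, C#m, D#m, E, F#, G#m, A#dim. B and E both belong to that set. Bm (B–D–F#) doesn't fit — on degree 1 B major would have B (I). Bm is the degree-1 chord of B minor, so it is the borrowed i. F#m (F#–A–C#) is not: scale degree 5 in B major carries F# (V). In B minor the chord on that degree is F#m, so here it functions as v, borrowed from the parallel minor. But D (D–F#–A) is foreign: the diatonic iii on degree 3 is D#m, whereas D comes from B minor. It is labeled bIII.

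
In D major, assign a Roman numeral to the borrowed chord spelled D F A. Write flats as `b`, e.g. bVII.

i

D is scale degree 1 in D major. D–F–A is a minor chord — the form found in D minor, not the diatonic I (D). Borrowed into D major it is written i.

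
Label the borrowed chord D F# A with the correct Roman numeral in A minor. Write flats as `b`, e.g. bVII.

IV

D is scale degree 4 in A minor. Diatonically A minor has Dm (iv) on that degree; D–F#–A is instead the major chord native to A major, so it takes the label IV.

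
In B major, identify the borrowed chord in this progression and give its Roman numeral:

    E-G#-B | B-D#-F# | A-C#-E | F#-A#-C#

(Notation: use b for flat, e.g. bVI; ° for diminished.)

bVII

The diatonic triads in B major are B, C#m, D#m, E, F#, G#m, A#dim. E–G#–B = E, B–D#–F# = B and F#–A#–C# = F# are all diatonic. But A–C#–E is foreign: the diatonic vii° on degree 7 is A#dim, whereas A comes from B minor. It is labeled bVII.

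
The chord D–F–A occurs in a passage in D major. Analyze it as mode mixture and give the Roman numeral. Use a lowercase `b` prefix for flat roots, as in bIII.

i

The root D is the diatonic 1st degree of D major; the borrowing shows in the chord quality. D–F–A is a minor chord — the form found in D minor, not the diatonic I (D). Borrowed into D major it is written i.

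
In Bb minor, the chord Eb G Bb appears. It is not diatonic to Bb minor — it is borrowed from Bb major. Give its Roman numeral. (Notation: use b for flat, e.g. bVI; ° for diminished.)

Eb is scale degree 4 in Bb minor. Diatonically Bb minor has Ebm (iv) on that degree; Eb–G–Bb is instead the major chord native to Bb major, so it takes the label IV.

IV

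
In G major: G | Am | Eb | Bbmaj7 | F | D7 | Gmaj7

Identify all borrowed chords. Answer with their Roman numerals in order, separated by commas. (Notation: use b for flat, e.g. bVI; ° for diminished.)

bVI, bIIImaj7, bVII

In G major the diatonic chords are G, Am, Bm, C, D, Em, F#dim. Of the given chords, G, Am, D7 and Gmaj7 are diatonic. Eb (Eb–G–Bb) doesn't fit — on degree 6 G major would have Em (vi). Eb is the degree-6 chord of G minor, so it is the borrowed bVI. Bbmaj7 (Bb–D–F–A) is not: scale degree 3 in G major carries Bm (iii). In G minor the chord on that degree is Bbmaj7, so here it functions as bIIImaj7, borrowed from the parallel minor. F (F–A–C) doesn't fit — on degree 7 G major would have F#dim (vii°). F is the degree-7 chord of G minor, so it is the borrowed bVII.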